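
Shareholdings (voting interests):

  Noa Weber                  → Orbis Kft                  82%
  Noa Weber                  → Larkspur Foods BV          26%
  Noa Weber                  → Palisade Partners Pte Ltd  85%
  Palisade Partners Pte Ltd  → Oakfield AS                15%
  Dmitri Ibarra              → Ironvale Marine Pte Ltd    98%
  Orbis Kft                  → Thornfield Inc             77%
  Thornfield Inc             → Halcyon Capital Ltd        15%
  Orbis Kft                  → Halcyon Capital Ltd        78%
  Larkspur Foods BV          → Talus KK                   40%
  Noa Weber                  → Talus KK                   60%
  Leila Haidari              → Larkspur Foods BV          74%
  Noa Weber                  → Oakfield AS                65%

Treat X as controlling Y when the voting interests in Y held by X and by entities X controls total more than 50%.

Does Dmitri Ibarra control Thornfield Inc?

Dmitri holds 98% of Ironvale, so Dmitri controls Ironvale.
Neither Dmitri nor any entity Dmitri controls holds any voting interest in Thornfield.
So Dmitri does not control Thornfield.

No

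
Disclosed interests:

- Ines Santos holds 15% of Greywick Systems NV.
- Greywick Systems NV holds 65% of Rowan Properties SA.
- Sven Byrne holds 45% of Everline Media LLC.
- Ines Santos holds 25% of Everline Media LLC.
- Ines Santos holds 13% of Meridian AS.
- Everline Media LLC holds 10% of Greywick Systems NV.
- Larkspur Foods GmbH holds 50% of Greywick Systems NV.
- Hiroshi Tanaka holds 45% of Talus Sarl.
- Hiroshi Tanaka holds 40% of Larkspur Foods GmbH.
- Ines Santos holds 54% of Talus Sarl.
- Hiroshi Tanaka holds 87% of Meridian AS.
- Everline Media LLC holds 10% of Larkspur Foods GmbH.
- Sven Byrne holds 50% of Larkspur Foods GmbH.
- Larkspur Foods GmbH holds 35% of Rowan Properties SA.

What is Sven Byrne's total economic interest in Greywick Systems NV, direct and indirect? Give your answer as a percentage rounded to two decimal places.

Sven reaches Greywick along 3 paths.
Via Everline → Larkspur: 45% × 10% × 50% = 2.25%.
Via Larkspur: 50% × 50% = 25%.
Via Everline: 45% × 10% = 4.5%.
Total: 2.25% + 25% + 4.5% = 31.75%.

31.75%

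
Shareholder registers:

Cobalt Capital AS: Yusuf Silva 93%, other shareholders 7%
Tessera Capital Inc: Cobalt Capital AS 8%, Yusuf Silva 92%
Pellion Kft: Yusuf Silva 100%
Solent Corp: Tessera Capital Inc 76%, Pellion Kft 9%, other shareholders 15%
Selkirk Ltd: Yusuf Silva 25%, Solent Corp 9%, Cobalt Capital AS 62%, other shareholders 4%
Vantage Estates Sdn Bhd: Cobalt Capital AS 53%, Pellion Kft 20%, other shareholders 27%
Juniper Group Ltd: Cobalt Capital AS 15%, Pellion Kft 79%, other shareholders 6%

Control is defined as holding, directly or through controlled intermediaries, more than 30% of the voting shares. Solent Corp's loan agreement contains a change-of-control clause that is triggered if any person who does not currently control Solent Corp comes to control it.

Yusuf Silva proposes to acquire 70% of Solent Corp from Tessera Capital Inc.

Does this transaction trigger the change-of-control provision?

The purchase adds only to Yusuf's holdings (Tessera's stake shrinks), so Yusuf is the only person who could newly come to control Solent.
Yusuf holds 93% of Cobalt, so Yusuf controls Cobalt.
Cobalt and Yusuf together hold 8% + 92% = 100% of Tessera, so Yusuf controls Tessera.
Yusuf holds 100% of Pellion, so Yusuf controls Pellion.
Tessera and Pellion together hold 76% + 9% = 85% of Solent, so Yusuf controls Solent.
So Yusuf already controls Solent before the transaction.
After the purchase, Yusuf holds 70% of Solent directly, and Tessera's stake falls to 6%.
Yusuf controlled Solent already, so this is not a new person acquiring control; every other person's position is unchanged or reduced.
No new person acquires control, so the clause is not triggered.

No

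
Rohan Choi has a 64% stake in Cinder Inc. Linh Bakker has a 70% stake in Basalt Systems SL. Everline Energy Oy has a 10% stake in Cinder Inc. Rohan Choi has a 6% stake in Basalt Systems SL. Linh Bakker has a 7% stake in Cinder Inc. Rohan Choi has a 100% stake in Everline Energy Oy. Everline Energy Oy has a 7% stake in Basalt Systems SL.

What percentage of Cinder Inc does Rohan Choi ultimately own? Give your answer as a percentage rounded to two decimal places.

Rohan reaches Cinder along 2 paths.
Direct stake: 64% = 64%.
Via Everline: 100% × 10% = 10%.
Total: 64% + 10% = 74%.
Rounded: 74.00%.

74.00%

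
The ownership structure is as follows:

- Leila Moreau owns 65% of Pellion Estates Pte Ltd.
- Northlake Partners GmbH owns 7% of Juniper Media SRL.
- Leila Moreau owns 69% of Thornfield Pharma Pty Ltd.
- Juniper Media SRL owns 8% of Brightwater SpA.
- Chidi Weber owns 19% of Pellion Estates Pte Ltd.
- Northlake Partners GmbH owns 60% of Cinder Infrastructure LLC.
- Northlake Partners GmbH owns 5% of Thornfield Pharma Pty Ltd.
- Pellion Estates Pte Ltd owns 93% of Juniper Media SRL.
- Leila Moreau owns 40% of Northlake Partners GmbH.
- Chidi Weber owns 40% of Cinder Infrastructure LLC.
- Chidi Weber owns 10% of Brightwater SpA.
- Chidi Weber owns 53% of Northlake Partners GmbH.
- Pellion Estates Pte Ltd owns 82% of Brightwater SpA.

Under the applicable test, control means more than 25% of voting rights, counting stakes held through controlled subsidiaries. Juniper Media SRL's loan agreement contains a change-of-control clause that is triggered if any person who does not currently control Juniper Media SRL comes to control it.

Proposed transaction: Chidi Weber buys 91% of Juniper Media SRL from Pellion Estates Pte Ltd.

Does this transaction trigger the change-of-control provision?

Yes

The purchase adds only to Chidi's holdings (Pellion's stake shrinks), so Chidi is the only person who could newly come to control Juniper.
Chidi holds 53% of Northlake, so Chidi controls Northlake.
Chidi and Northlake together hold 40% + 60% = 100% of Cinder, so Chidi controls Cinder.
In Juniper, Chidi's side holds only 7%, not > 25%.
So before the transaction, Chidi does not control Juniper.
After the purchase, Chidi holds 91% of Juniper directly, and Pellion's stake falls to 2%.
Northlake and Chidi together hold 7% + 91% = 98% of Juniper, so Chidi controls Juniper.
Chidi did not control Juniper before and does after, so the clause is triggered.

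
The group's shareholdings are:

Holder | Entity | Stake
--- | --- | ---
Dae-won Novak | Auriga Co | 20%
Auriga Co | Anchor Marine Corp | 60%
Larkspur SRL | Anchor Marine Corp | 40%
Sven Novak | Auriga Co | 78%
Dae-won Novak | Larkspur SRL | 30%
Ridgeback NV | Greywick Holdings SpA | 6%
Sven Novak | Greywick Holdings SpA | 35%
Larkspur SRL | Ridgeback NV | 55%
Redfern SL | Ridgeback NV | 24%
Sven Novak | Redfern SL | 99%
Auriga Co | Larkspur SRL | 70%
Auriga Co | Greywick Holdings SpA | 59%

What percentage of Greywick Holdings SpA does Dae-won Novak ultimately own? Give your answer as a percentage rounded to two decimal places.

Dae-won reaches Greywick along 3 paths.
Via Auriga: 20% × 59% = 11.8%.
Via Auriga → Larkspur → Ridgeback: 20% × 70% × 55% × 6% = 0.462%.
Via Larkspur → Ridgeback: 30% × 55% × 6% = 0.99%.
Total: 11.8% + 0.462% + 0.99% = 13.252%.
Rounded: 13.25%.

13.25%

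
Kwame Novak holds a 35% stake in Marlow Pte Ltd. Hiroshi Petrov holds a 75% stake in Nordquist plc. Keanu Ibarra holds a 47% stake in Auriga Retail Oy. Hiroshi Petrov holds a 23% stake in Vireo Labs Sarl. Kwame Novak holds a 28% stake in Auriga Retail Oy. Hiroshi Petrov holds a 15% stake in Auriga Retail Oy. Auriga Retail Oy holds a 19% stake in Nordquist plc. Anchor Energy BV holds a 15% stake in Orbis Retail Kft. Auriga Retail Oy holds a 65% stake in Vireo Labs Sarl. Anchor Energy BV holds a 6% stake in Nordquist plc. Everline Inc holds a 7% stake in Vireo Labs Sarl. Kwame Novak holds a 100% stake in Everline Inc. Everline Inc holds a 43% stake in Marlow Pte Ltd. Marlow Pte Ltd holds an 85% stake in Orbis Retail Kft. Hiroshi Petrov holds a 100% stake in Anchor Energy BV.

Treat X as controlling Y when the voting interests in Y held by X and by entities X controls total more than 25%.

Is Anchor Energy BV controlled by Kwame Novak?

Kwame holds 28% of Auriga, so Kwame controls Auriga.
Kwame holds 100% of Everline, so Kwame controls Everline.
Everline and Kwame together hold 43% + 35% = 78% of Marlow, so Kwame controls Marlow.
Marlow holds 85% of Orbis, so Kwame controls Orbis.
Everline and Auriga together hold 7% + 65% = 72% of Vireo, so Kwame controls Vireo.
Neither Kwame nor any entity Kwame controls holds any voting interest in Anchor.
So Kwame does not control Anchor.

No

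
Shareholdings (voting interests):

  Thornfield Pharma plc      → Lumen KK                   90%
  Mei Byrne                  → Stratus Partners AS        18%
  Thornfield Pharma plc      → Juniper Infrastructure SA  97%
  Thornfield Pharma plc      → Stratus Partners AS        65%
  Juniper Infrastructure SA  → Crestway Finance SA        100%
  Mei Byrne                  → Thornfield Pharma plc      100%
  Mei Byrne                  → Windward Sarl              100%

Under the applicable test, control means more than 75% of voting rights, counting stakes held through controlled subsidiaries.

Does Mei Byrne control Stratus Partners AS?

Yes

Mei holds 100% of Thornfield, so Mei controls Thornfield.
Mei and Thornfield together hold 18% + 65% = 83% of Stratus, so Mei controls Stratus.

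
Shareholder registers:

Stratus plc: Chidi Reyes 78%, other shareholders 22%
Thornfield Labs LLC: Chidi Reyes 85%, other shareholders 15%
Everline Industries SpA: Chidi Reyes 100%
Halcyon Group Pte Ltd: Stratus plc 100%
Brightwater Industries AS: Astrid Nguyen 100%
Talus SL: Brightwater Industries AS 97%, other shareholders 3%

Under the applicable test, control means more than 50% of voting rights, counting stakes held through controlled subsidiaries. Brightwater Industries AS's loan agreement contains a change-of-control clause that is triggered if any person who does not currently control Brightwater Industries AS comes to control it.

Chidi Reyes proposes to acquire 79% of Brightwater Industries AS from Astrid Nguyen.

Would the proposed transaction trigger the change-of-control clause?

Yes

The purchase adds only to Chidi's holdings (Astrid's stake shrinks), so Chidi is the only person who could newly come to control Brightwater.
Chidi holds 78% of Stratus, so Chidi controls Stratus.
Chidi holds 85% of Thornfield, so Chidi controls Thornfield.
Chidi holds 100% of Everline, so Chidi controls Everline.
Stratus holds 100% of Halcyon, so Chidi controls Halcyon.
Neither Chidi nor any entity Chidi controls holds any voting interest in Brightwater.
So before the transaction, Chidi does not control Brightwater.
After the purchase, Chidi holds 79% of Brightwater directly, and Astrid's stake falls to 21%.
Chidi holds 79% of Brightwater, so Chidi controls Brightwater.
Chidi did not control Brightwater before and does after, so the clause is triggered.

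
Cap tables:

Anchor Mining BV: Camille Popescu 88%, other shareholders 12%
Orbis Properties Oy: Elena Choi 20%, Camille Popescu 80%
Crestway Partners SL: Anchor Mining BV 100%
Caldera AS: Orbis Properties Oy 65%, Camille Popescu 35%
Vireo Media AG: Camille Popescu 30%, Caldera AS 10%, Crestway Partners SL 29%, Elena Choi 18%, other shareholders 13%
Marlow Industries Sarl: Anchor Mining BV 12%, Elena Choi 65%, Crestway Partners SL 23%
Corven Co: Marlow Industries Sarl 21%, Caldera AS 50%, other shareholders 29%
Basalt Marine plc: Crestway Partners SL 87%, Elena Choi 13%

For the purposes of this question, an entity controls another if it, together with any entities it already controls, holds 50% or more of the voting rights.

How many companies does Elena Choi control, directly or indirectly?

Elena holds 65% of Marlow, so Elena controls Marlow.
No other company's threshold is met.
Elena controls 1 company.

1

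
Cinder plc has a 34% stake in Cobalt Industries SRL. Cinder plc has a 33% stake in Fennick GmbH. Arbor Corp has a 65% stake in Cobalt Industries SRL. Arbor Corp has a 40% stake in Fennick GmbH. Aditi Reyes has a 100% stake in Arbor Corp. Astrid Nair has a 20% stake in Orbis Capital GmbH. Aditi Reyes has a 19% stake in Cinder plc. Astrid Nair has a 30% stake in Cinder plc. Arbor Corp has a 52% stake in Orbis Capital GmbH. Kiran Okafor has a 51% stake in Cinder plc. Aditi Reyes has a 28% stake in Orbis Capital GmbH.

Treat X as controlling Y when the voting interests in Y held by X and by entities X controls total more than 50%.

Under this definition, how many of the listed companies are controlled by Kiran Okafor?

Kiran holds 51% of Cinder, so Kiran controls Cinder.
No other company's threshold is met.
Kiran controls 1 company.

1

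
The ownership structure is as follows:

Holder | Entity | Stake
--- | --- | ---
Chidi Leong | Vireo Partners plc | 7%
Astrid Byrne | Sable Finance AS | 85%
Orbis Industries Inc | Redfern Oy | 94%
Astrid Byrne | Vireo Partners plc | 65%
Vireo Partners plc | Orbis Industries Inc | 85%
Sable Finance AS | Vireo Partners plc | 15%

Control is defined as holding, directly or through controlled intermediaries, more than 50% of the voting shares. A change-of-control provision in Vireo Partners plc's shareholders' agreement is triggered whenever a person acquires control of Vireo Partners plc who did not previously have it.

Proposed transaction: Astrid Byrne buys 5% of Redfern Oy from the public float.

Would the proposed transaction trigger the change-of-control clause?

The purchase changes only Astrid's holdings, so Astrid is the only person who could newly come to control Vireo.
Astrid holds 85% of Sable, so Astrid controls Sable.
Sable and Astrid together hold 15% + 65% = 80% of Vireo, so Astrid controls Vireo.
So Astrid already controls Vireo before the transaction.
After the purchase, Astrid holds 5% of Redfern directly.
Astrid controlled Vireo already, so this is not a new person acquiring control; every other person's position is unchanged or reduced.
No new person acquires control, so the clause is not triggered.

No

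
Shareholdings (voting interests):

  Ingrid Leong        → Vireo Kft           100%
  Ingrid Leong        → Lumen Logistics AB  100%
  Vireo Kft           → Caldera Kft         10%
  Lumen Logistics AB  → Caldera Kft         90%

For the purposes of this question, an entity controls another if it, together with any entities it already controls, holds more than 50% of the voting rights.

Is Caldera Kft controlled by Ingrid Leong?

Yes

Ingrid holds 100% of Lumen, so Ingrid controls Lumen.
Ingrid holds 100% of Vireo, so Ingrid controls Vireo.
Lumen and Vireo together hold 90% + 10% = 100% of Caldera, so Ingrid controls Caldera.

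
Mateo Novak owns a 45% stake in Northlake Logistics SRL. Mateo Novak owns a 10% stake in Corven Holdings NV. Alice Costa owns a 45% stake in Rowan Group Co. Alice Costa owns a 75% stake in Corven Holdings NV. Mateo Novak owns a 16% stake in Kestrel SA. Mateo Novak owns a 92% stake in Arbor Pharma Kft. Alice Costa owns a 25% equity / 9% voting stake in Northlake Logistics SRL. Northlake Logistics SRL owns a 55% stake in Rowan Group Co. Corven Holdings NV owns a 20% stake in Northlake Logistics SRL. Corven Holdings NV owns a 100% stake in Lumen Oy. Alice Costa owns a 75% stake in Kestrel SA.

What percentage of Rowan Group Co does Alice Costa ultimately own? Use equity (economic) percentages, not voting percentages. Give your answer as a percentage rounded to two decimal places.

Alice reaches Rowan along 3 paths.
Direct stake: 45% = 45%.
Via Northlake: 25% × 55% = 13.75%.
Via Corven → Northlake: 75% × 20% × 55% = 8.25%.
Total: 45% + 13.75% + 8.25% = 67%.
Rounded: 67.00%.

67.00%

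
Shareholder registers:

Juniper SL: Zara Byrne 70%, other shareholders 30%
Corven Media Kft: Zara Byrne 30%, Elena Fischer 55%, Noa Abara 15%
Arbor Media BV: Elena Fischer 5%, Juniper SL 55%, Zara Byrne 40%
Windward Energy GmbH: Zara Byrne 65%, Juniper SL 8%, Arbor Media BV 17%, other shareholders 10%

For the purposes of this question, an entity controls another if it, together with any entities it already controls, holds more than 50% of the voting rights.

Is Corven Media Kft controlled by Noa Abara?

No

Noa's largest direct stake is 15% in Corven, which does not meet the threshold, so Noa controls no company.
In Corven, Noa's side holds only 15%, not > 50%.
So Noa does not control Corven.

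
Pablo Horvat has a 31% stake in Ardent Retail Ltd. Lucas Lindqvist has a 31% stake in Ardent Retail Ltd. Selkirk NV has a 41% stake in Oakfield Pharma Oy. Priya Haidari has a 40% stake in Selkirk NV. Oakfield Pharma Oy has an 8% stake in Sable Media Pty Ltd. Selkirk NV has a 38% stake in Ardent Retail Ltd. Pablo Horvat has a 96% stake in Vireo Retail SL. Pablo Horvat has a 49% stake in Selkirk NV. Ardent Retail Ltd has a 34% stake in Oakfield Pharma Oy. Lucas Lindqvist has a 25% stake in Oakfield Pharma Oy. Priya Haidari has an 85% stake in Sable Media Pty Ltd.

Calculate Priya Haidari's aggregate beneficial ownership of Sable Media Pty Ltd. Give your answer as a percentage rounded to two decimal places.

86.73%

Priya reaches Sable along 3 paths.
Via Selkirk → Ardent → Oakfield: 40% × 38% × 34% × 8% = 0.41344%.
Via Selkirk → Oakfield: 40% × 41% × 8% = 1.312%.
Direct stake: 85% = 85%.
Total: 0.41344% + 1.312% + 85% = 86.72544%.
Rounded: 86.73%.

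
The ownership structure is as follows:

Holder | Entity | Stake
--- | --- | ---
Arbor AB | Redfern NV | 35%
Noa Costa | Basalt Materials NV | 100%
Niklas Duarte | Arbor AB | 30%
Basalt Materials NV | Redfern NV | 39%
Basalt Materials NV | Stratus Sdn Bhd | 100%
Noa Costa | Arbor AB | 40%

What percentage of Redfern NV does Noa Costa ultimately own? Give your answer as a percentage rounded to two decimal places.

53.00%

Noa reaches Redfern along 2 paths.
Via Basalt: 100% × 39% = 39%.
Via Arbor: 40% × 35% = 14%.
Total: 39% + 14% = 53%.
Rounded: 53.00%.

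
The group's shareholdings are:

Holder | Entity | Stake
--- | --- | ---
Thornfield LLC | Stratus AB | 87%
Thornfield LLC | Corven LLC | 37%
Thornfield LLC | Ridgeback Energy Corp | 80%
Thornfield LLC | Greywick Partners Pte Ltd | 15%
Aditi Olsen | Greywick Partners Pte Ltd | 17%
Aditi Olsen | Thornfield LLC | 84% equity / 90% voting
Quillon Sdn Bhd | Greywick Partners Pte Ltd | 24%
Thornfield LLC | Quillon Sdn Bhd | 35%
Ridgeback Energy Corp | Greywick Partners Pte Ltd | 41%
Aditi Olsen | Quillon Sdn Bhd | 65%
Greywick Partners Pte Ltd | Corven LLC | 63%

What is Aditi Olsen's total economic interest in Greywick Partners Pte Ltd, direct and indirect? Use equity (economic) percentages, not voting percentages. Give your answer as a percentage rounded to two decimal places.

Aditi reaches Greywick along 5 paths.
Via Thornfield → Ridgeback: 84% × 80% × 41% = 27.552%.
Direct stake: 17% = 17%.
Via Thornfield: 84% × 15% = 12.6%.
Via Quillon: 65% × 24% = 15.6%.
Via Thornfield → Quillon: 84% × 35% × 24% = 7.056%.
Total: 27.552% + 17% + 12.6% + 15.6% + 7.056% = 79.808%.
Rounded: 79.81%.

79.81%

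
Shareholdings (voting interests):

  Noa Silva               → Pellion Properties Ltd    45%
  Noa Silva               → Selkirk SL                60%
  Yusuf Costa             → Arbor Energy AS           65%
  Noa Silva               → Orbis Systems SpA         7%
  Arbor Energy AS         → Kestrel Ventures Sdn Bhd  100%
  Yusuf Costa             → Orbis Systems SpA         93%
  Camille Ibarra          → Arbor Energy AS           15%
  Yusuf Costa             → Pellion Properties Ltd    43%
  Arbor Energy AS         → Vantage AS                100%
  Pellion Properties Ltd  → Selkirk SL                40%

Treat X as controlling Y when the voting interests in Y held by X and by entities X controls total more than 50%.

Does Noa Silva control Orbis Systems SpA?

No

Noa holds 60% of Selkirk, so Noa controls Selkirk.
In Orbis, Noa's side holds only 7%, not > 50%.
So Noa does not control Orbis.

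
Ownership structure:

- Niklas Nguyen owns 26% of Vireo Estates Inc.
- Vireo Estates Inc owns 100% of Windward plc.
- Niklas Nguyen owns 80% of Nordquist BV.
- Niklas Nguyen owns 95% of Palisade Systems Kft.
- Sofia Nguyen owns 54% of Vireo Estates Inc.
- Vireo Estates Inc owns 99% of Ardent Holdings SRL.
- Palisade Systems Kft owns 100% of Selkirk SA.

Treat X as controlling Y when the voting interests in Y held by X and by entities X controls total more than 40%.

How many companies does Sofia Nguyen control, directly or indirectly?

Sofia holds 54% of Vireo, so Sofia controls Vireo.
Vireo holds 99% of Ardent, so Sofia controls Ardent.
Vireo holds 100% of Windward, so Sofia controls Windward.
No other company's threshold is met.
Sofia controls 3 companies.

3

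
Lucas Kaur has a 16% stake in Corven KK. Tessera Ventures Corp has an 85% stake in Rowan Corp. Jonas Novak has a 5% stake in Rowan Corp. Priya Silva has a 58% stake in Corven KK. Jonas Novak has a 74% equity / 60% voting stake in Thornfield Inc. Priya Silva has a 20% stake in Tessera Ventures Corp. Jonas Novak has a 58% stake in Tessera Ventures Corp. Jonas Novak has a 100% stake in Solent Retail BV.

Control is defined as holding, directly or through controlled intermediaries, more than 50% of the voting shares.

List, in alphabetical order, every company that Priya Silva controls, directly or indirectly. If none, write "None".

Corven KK

Priya holds 58% of Corven, so Priya controls Corven.
No other company's threshold is met.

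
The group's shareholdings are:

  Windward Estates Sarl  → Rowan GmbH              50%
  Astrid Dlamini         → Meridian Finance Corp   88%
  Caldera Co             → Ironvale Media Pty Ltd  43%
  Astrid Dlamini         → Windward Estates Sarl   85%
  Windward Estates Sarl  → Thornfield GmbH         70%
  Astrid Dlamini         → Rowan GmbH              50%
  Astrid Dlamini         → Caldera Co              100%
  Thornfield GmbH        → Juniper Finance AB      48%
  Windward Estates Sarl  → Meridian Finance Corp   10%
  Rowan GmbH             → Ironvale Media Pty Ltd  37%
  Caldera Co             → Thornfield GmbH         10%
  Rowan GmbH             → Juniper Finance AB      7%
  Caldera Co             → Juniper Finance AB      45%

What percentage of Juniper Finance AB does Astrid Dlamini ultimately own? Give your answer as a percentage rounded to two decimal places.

Astrid reaches Juniper along 5 paths.
Via Caldera → Thornfield: 100% × 10% × 48% = 4.8%.
Via Windward → Thornfield: 85% × 70% × 48% = 28.56%.
Via Caldera: 100% × 45% = 45%.
Via Windward → Rowan: 85% × 50% × 7% = 2.975%.
Via Rowan: 50% × 7% = 3.5%.
Total: 4.8% + 28.56% + 45% + 2.975% + 3.5% = 84.835%.
Rounded: 84.84%.

84.84%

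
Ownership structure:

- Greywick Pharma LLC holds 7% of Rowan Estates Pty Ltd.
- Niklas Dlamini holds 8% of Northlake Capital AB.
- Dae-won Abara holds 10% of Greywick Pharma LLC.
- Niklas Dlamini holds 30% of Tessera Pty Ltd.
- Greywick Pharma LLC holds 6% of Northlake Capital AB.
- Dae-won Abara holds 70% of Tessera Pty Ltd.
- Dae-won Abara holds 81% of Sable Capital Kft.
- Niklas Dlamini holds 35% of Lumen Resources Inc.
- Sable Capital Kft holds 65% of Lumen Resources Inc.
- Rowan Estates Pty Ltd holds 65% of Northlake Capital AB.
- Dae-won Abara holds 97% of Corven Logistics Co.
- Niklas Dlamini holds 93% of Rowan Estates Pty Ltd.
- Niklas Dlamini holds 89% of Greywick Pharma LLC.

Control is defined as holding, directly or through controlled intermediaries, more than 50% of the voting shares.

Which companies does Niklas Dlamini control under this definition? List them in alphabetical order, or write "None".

Niklas holds 89% of Greywick, so Niklas controls Greywick.
Niklas and Greywick together hold 93% + 7% = 100% of Rowan, so Niklas controls Rowan.
Niklas and Greywick and Rowan together hold 8% + 6% + 65% = 79% of Northlake, so Niklas controls Northlake.
No other company's threshold is met.

Greywick Pharma LLC, Northlake Capital AB, Rowan Estates Pty Ltd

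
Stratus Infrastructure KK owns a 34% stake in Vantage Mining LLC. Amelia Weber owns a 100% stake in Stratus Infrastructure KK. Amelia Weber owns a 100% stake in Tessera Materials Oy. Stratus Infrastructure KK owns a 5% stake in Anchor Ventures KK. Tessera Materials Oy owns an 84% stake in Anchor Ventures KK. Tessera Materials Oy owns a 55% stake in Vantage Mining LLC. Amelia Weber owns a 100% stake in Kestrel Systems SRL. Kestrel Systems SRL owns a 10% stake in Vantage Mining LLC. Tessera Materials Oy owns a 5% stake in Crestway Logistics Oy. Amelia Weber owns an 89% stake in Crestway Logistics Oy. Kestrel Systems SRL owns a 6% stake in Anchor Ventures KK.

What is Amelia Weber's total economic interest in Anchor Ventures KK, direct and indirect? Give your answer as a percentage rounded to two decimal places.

Amelia reaches Anchor along 3 paths.
Via Kestrel: 100% × 6% = 6%.
Via Stratus: 100% × 5% = 5%.
Via Tessera: 100% × 84% = 84%.
Total: 6% + 5% + 84% = 95%.
Rounded: 95.00%.

95.00%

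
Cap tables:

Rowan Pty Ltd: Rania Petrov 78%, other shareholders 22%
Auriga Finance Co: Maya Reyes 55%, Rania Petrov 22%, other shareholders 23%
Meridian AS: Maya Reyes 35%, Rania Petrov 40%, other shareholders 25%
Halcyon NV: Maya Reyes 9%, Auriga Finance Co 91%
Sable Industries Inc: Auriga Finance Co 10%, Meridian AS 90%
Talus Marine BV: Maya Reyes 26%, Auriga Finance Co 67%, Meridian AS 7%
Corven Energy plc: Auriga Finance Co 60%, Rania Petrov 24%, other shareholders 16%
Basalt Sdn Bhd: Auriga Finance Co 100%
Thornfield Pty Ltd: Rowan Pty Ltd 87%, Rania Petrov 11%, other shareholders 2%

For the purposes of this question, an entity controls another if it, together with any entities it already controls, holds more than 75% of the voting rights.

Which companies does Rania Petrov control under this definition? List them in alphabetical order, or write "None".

Rania holds 78% of Rowan, so Rania controls Rowan.
Rowan and Rania together hold 87% + 11% = 98% of Thornfield, so Rania controls Thornfield.
No other company's threshold is met.

Rowan Pty Ltd, Thornfield Pty Ltd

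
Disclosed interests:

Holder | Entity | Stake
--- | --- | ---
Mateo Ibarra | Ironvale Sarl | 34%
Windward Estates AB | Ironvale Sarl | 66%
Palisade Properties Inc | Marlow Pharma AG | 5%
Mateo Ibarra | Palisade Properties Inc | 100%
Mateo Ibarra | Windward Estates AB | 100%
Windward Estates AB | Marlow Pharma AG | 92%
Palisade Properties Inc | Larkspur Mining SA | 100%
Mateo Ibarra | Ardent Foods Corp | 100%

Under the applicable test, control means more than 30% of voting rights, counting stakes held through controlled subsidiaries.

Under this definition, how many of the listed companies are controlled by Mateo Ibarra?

Mateo holds 100% of Palisade, so Mateo controls Palisade.
Mateo holds 100% of Windward, so Mateo controls Windward.
Mateo holds 100% of Ardent, so Mateo controls Ardent.
Windward and Palisade together hold 92% + 5% = 97% of Marlow, so Mateo controls Marlow.
Palisade holds 100% of Larkspur, so Mateo controls Larkspur.
Mateo and Windward together hold 34% + 66% = 100% of Ironvale, so Mateo controls Ironvale.
Mateo controls 6 companies.

6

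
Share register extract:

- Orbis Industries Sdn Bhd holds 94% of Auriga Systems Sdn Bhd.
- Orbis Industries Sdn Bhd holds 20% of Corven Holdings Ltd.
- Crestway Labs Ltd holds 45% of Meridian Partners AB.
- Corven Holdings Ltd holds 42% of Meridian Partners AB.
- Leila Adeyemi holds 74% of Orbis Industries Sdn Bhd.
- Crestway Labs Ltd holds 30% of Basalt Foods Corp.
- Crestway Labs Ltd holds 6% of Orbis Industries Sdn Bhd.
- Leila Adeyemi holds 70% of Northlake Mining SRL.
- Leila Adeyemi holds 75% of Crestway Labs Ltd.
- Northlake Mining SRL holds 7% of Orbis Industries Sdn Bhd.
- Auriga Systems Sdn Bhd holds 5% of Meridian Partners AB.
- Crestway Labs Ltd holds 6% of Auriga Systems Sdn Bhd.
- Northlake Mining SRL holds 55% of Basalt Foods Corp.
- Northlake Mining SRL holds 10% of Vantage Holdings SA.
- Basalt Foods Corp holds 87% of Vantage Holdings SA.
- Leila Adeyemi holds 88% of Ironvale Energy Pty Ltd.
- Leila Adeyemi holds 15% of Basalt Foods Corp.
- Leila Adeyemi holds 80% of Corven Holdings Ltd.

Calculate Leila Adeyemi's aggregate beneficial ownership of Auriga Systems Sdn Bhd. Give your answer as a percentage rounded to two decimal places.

82.90%

Leila reaches Auriga along 4 paths.
Via Northlake → Orbis: 70% × 7% × 94% = 4.606%.
Via Orbis: 74% × 94% = 69.56%.
Via Crestway → Orbis: 75% × 6% × 94% = 4.23%.
Via Crestway: 75% × 6% = 4.5%.
Total: 4.606% + 69.56% + 4.23% + 4.5% = 82.896%.
Rounded: 82.90%.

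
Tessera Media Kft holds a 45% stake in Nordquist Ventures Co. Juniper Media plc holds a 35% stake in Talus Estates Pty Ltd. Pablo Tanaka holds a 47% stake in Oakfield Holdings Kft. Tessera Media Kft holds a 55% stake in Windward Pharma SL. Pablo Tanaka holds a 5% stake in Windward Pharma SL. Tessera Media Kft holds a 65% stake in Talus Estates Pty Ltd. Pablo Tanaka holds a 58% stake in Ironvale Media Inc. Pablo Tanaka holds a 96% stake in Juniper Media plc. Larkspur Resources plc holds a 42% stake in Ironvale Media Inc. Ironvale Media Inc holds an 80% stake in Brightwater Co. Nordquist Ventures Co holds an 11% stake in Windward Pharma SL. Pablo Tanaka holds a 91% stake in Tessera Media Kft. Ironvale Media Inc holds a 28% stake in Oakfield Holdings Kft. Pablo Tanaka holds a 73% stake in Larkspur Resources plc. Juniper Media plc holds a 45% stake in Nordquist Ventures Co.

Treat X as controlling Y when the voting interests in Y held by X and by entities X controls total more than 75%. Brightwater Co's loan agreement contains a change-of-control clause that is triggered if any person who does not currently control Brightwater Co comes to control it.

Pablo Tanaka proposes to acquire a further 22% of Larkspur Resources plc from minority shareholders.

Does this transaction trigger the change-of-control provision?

Yes

The purchase changes only Pablo's holdings, so Pablo is the only person who could newly come to control Brightwater.
Pablo holds 91% of Tessera, so Pablo controls Tessera.
Pablo holds 96% of Juniper, so Pablo controls Juniper.
Tessera and Juniper together hold 65% + 35% = 100% of Talus, so Pablo controls Talus.
Juniper and Tessera together hold 45% + 45% = 90% of Nordquist, so Pablo controls Nordquist.
Neither Pablo nor any entity Pablo controls holds any voting interest in Brightwater.
So before the transaction, Pablo does not control Brightwater.
After the purchase, Pablo's direct stake in Larkspur rises to 73% + 22% = 95%.
Pablo holds 95% of Larkspur, so Pablo controls Larkspur.
Pablo and Larkspur together hold 58% + 42% = 100% of Ironvale, so Pablo controls Ironvale.
Ironvale holds 80% of Brightwater, so Pablo controls Brightwater.
Pablo did not control Brightwater before and does after, so the clause is triggered.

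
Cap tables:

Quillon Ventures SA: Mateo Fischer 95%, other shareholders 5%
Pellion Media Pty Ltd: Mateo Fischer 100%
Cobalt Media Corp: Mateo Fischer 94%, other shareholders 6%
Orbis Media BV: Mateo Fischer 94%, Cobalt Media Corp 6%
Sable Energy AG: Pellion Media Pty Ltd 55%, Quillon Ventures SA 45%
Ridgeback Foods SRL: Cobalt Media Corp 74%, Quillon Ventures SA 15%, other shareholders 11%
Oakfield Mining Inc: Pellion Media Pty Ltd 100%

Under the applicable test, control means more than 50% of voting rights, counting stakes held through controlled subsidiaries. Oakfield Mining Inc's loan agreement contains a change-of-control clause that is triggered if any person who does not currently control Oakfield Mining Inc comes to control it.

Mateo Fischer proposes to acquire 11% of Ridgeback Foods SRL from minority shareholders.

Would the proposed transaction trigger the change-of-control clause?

The purchase changes only Mateo's holdings, so Mateo is the only person who could newly come to control Oakfield.
Mateo holds 100% of Pellion, so Mateo controls Pellion.
Pellion holds 100% of Oakfield, so Mateo controls Oakfield.
So Mateo already controls Oakfield before the transaction.
After the purchase, Mateo holds 11% of Ridgeback directly.
Mateo controlled Oakfield already, so this is not a new person acquiring control; every other person's position is unchanged or reduced.
No new person acquires control, so the clause is not triggered.

No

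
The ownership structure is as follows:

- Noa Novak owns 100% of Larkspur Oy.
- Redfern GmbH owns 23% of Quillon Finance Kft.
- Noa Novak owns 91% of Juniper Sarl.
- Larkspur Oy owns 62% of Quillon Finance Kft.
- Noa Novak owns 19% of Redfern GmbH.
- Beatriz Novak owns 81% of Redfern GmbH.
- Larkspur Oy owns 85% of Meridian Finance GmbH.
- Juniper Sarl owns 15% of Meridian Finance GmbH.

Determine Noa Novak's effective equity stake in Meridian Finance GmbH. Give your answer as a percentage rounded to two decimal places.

Noa reaches Meridian along 2 paths.
Via Larkspur: 100% × 85% = 85%.
Via Juniper: 91% × 15% = 13.65%.
Total: 85% + 13.65% = 98.65%.

98.65%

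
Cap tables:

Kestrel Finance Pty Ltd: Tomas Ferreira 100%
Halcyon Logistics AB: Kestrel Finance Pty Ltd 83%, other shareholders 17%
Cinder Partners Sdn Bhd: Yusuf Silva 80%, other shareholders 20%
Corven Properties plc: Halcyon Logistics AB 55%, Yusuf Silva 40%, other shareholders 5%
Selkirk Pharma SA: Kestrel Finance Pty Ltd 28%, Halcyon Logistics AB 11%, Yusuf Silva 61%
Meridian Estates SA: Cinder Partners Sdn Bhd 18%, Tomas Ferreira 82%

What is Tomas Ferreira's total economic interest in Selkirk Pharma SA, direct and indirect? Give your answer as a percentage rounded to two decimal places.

37.13%

Tomas reaches Selkirk along 2 paths.
Via Kestrel: 100% × 28% = 28%.
Via Kestrel → Halcyon: 100% × 83% × 11% = 9.13%.
Total: 28% + 9.13% = 37.13%.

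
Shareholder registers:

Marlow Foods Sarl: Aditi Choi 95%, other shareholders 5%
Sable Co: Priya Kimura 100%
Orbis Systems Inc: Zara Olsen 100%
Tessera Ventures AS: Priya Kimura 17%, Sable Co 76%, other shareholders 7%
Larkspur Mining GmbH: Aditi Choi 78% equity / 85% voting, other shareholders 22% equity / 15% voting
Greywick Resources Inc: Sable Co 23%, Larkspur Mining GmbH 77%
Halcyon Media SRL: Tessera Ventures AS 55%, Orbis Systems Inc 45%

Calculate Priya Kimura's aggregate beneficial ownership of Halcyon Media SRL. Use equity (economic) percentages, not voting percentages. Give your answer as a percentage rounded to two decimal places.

51.15%

Priya reaches Halcyon along 2 paths.
Via Tessera: 17% × 55% = 9.35%.
Via Sable → Tessera: 100% × 76% × 55% = 41.8%.
Total: 9.35% + 41.8% = 51.15%.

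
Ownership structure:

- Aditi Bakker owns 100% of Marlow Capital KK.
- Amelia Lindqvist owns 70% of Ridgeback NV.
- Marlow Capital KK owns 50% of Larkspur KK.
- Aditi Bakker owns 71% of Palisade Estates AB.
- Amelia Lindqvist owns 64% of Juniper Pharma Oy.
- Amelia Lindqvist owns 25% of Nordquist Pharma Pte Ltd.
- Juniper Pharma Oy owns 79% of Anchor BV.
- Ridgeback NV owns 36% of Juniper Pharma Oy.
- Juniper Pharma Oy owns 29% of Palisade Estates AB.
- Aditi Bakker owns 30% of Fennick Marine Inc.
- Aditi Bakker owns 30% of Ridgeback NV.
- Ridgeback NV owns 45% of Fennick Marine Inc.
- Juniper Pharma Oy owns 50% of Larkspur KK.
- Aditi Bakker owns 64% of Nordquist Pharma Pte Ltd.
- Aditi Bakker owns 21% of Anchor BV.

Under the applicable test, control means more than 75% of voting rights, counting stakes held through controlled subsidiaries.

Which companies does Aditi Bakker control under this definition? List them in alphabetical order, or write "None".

Marlow Capital KK

Aditi holds 100% of Marlow, so Aditi controls Marlow.
No other company's threshold is met.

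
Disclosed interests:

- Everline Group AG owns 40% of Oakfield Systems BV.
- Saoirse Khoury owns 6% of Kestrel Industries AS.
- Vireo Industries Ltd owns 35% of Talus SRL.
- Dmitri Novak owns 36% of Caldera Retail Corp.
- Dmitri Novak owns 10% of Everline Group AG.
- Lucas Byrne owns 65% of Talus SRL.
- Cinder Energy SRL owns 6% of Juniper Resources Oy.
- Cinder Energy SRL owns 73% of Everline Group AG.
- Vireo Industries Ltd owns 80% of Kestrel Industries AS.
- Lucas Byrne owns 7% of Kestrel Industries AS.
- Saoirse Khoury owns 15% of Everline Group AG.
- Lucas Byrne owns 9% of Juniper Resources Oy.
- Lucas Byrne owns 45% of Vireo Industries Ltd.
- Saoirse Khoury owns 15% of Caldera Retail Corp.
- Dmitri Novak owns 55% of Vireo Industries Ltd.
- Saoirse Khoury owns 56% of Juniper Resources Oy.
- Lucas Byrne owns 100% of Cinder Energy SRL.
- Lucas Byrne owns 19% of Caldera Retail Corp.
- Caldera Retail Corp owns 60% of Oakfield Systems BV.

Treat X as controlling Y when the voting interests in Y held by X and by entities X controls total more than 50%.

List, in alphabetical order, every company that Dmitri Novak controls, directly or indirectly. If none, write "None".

Kestrel Industries AS, Vireo Industries Ltd

Dmitri holds 55% of Vireo, so Dmitri controls Vireo.
Vireo holds 80% of Kestrel, so Dmitri controls Kestrel.
No other company's threshold is met.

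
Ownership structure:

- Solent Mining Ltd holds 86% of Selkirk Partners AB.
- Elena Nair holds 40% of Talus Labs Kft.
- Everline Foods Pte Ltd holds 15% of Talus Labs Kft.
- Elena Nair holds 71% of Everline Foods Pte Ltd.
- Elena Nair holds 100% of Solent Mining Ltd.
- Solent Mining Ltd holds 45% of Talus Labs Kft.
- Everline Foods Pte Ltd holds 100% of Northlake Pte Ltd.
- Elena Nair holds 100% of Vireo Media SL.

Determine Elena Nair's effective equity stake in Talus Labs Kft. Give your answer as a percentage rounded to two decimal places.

95.65%

Elena reaches Talus along 3 paths.
Via Solent: 100% × 45% = 45%.
Via Everline: 71% × 15% = 10.65%.
Direct stake: 40% = 40%.
Total: 45% + 10.65% + 40% = 95.65%.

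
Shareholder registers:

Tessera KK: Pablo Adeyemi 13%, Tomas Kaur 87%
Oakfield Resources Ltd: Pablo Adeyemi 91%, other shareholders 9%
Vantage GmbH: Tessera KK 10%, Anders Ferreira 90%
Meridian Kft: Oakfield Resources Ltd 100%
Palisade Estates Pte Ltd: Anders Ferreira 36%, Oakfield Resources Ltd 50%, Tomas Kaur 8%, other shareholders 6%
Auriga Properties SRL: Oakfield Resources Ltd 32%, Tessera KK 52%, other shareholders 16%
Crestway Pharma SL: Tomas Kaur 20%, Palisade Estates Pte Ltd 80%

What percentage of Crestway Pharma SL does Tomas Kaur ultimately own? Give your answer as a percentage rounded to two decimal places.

26.40%

Tomas reaches Crestway along 2 paths.
Direct stake: 20% = 20%.
Via Palisade: 8% × 80% = 6.4%.
Total: 20% + 6.4% = 26.4%.
Rounded: 26.40%.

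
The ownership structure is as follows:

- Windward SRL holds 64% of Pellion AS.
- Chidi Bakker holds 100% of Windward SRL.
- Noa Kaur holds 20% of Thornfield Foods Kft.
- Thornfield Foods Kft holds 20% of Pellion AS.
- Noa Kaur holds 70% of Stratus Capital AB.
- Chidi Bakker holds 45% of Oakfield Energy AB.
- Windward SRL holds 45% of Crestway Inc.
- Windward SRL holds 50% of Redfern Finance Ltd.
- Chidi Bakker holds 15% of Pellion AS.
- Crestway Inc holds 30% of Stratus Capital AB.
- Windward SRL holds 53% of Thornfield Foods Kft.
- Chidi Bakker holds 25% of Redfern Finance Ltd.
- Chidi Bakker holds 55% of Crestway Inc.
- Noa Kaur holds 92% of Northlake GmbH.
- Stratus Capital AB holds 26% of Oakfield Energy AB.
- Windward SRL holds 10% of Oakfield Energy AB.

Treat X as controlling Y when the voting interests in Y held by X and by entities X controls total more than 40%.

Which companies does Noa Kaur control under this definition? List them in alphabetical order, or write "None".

Noa holds 70% of Stratus, so Noa controls Stratus.
Noa holds 92% of Northlake, so Noa controls Northlake.
No other company's threshold is met.

Northlake GmbH, Stratus Capital AB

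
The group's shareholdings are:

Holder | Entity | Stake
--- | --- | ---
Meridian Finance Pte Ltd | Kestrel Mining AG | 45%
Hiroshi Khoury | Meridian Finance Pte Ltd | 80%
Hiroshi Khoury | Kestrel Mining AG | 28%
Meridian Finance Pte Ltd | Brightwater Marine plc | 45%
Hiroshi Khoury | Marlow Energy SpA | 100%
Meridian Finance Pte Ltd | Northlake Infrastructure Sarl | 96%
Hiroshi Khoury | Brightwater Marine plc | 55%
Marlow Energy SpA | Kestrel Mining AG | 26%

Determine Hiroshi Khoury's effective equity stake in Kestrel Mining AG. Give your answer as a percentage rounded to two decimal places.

90.00%

Hiroshi reaches Kestrel along 3 paths.
Direct stake: 28% = 28%.
Via Meridian: 80% × 45% = 36%.
Via Marlow: 100% × 26% = 26%.
Total: 28% + 36% + 26% = 90%.
Rounded: 90.00%.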